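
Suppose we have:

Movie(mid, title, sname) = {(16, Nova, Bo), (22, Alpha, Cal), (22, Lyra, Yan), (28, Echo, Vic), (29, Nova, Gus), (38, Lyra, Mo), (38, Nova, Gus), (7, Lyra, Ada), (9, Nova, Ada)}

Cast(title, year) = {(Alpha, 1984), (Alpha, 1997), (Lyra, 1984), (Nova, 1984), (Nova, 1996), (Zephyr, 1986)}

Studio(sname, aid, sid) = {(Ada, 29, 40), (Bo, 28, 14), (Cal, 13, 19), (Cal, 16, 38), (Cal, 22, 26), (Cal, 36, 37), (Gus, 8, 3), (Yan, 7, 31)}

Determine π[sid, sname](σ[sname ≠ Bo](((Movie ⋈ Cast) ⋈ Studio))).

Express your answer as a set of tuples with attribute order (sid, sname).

{(19, Cal), (26, Cal), (3, Gus), (31, Yan), (37, Cal), (38, Cal), (40, Ada)}

Movie ⋈ Cast (natural join on title): {(16, Nova, Bo, 1984), (16, Nova, Bo, 1996), (22, Alpha, Cal, 1984), (22, Alpha, Cal, 1997), (22, Lyra, Yan, 1984), (29, Nova, Gus, 1984), (29, Nova, Gus, 1996), (38, Lyra, Mo, 1984), (38, Nova, Gus, 1984), (38, Nova, Gus, 1996), (7, Lyra, Ada, 1984), (9, Nova, Ada, 1984), (9, Nova, Ada, 1996)}
(Movie ⋈ Cast) ⋈ Studio (natural join on sname): {(16, Nova, Bo, 1984, 28, 14), (16, Nova, Bo, 1996, 28, 14), (22, Alpha, Cal, 1984, 13, 19), (22, Alpha, Cal, 1984, 16, 38), (22, Alpha, Cal, 1984, 22, 26), (22, Alpha, Cal, 1984, 36, 37), (22, Alpha, Cal, 1997, 13, 19), (22, Alpha, Cal, 1997, 16, 38), (22, Alpha, Cal, 1997, 22, 26), (22, Alpha, Cal, 1997, 36, 37), (22, Lyra, Yan, 1984, 7, 31), (29, Nova, Gus, 1984, 8, 3), (29, Nova, Gus, 1996, 8, 3), (38, Nova, Gus, 1984, 8, 3), (38, Nova, Gus, 1996, 8, 3), (7, Lyra, Ada, 1984, 29, 40), (9, Nova, Ada, 1984, 29, 40), (9, Nova, Ada, 1996, 29, 40)}
σ[sname ≠ Bo]: keep tuples satisfying sname ≠ Bo → {(22, Alpha, Cal, 1984, 13, 19), (22, Alpha, Cal, 1984, 16, 38), (22, Alpha, Cal, 1984, 22, 26), (22, Alpha, Cal, 1984, 36, 37), (22, Alpha, Cal, 1997, 13, 19), (22, Alpha, Cal, 1997, 16, 38), (22, Alpha, Cal, 1997, 22, 26), (22, Alpha, Cal, 1997, 36, 37), (22, Lyra, Yan, 1984, 7, 31), (29, Nova, Gus, 1984, 8, 3), (29, Nova, Gus, 1996, 8, 3), (38, Nova, Gus, 1984, 8, 3), (38, Nova, Gus, 1996, 8, 3), (7, Lyra, Ada, 1984, 29, 40), (9, Nova, Ada, 1984, 29, 40), (9, Nova, Ada, 1996, 29, 40)}
π[sid, sname]: project onto (sid, sname) (9 duplicate(s) eliminated) → {(19, Cal), (26, Cal), (3, Gus), (31, Yan), (37, Cal), (38, Cal), (40, Ada)}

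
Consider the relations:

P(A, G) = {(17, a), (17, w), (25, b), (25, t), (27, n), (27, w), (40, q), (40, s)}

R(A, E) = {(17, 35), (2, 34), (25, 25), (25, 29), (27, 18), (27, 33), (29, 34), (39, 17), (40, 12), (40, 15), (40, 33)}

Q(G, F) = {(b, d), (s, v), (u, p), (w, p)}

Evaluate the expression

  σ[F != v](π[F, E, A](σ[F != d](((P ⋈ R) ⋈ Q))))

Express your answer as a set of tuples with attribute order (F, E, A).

{(p, 18, 27), (p, 33, 27), (p, 35, 17)}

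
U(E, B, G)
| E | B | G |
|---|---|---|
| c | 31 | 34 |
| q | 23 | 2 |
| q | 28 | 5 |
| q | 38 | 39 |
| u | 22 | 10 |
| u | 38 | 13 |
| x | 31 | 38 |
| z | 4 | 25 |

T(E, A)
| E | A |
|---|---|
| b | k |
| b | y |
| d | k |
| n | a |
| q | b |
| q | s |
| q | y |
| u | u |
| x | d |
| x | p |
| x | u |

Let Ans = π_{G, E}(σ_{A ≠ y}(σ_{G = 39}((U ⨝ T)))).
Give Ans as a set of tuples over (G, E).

U ⋈ T (natural join on E): {(q, 23, 2, b), (q, 23, 2, s), (q, 23, 2, y), (q, 28, 5, b), (q, 28, 5, s), (q, 28, 5, y), (q, 38, 39, b), (q, 38, 39, s), (q, 38, 39, y), (u, 22, 10, u), (u, 38, 13, u), (x, 31, 38, d), (x, 31, 38, p), (x, 31, 38, u)}
Apply σ_{G = 39}; surviving tuples: {(q, 38, 39, b), (q, 38, 39, s), (q, 38, 39, y)}
Apply σ_{A ≠ y}; surviving tuples: {(q, 38, 39, b), (q, 38, 39, s)}
π[G, E]: project onto (G, E) (1 duplicate(s) eliminated) → {(39, q)}

{(39, q)}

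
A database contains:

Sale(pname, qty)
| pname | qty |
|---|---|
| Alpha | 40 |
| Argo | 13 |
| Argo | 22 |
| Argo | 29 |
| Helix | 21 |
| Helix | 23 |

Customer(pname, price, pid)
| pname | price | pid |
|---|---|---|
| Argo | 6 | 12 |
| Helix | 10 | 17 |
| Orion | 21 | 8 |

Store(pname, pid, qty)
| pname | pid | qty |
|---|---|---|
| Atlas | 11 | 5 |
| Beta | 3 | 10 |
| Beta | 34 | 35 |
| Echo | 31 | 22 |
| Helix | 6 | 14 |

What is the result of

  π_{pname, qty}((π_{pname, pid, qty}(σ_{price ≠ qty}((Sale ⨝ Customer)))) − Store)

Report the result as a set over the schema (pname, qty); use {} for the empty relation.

{(Argo, 13), (Argo, 22), (Argo, 29), (Helix, 21), (Helix, 23)}

Natural join on pname: {(Argo, 13, 6, 12), (Argo, 22, 6, 12), (Argo, 29, 6, 12), (Helix, 21, 10, 17), (Helix, 23, 10, 17)}
Apply σ_{price ≠ qty}; surviving tuples: {(Argo, 13, 6, 12), (Argo, 22, 6, 12), (Argo, 29, 6, 12), (Helix, 21, 10, 17), (Helix, 23, 10, 17)}
π_{pname, pid, qty} gives {(Argo, 12, 13), (Argo, 12, 22), (Argo, 12, 29), (Helix, 17, 21), (Helix, 17, 23)}.
Taking the difference: {(Argo, 12, 13), (Argo, 12, 22), (Argo, 12, 29), (Helix, 17, 21), (Helix, 17, 23)}
π_{pname, qty} gives {(Argo, 13), (Argo, 22), (Argo, 29), (Helix, 21), (Helix, 23)}.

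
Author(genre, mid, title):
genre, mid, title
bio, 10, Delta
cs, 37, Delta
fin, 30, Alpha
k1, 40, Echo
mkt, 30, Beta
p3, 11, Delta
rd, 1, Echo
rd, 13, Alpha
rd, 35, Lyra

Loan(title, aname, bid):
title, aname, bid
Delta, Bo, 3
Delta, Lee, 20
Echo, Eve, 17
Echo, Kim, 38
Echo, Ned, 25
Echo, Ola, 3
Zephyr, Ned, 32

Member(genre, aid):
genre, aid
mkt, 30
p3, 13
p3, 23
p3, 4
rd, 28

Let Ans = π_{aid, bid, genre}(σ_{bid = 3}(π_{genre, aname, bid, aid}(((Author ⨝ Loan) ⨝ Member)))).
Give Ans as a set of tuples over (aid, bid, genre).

Natural join on title: {(bio, 10, Delta, Bo, 3), (bio, 10, Delta, Lee, 20), (cs, 37, Delta, Bo, 3), (cs, 37, Delta, Lee, 20), (k1, 40, Echo, Eve, 17), (k1, 40, Echo, Kim, 38), (k1, 40, Echo, Ned, 25), (k1, 40, Echo, Ola, 3), (p3, 11, Delta, Bo, 3), (p3, 11, Delta, Lee, 20), (rd, 1, Echo, Eve, 17), (rd, 1, Echo, Kim, 38), (rd, 1, Echo, Ned, 25), (rd, 1, Echo, Ola, 3)}
Natural join on genre: {(p3, 11, Delta, Bo, 3, 13), (p3, 11, Delta, Bo, 3, 23), (p3, 11, Delta, Bo, 3, 4), (p3, 11, Delta, Lee, 20, 13), (p3, 11, Delta, Lee, 20, 23), (p3, 11, Delta, Lee, 20, 4), (rd, 1, Echo, Eve, 17, 28), (rd, 1, Echo, Kim, 38, 28), (rd, 1, Echo, Ned, 25, 28), (rd, 1, Echo, Ola, 3, 28)}
π_{genre, aname, bid, aid} gives {(p3, Bo, 3, 13), (p3, Bo, 3, 23), (p3, Bo, 3, 4), (p3, Lee, 20, 13), (p3, Lee, 20, 23), (p3, Lee, 20, 4), (rd, Eve, 17, 28), (rd, Kim, 38, 28), (rd, Ned, 25, 28), (rd, Ola, 3, 28)}.
Selection bid = 3: {(p3, Bo, 3, 13), (p3, Bo, 3, 23), (p3, Bo, 3, 4), (rd, Ola, 3, 28)}
π_{aid, bid, genre} gives {(13, 3, p3), (23, 3, p3), (28, 3, rd), (4, 3, p3)}.

{(13, 3, p3), (23, 3, p3), (28, 3, rd), (4, 3, p3)}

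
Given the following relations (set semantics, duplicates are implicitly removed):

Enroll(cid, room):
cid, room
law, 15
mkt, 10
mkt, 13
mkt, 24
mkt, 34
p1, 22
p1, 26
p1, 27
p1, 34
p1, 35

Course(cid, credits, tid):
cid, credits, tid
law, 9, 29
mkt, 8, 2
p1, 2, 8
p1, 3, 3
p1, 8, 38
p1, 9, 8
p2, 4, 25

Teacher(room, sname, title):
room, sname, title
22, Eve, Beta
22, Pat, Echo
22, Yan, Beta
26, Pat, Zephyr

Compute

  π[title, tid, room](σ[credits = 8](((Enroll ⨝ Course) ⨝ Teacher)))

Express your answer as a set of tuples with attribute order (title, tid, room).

{(Beta, 38, 22), (Echo, 38, 22), (Zephyr, 38, 26)}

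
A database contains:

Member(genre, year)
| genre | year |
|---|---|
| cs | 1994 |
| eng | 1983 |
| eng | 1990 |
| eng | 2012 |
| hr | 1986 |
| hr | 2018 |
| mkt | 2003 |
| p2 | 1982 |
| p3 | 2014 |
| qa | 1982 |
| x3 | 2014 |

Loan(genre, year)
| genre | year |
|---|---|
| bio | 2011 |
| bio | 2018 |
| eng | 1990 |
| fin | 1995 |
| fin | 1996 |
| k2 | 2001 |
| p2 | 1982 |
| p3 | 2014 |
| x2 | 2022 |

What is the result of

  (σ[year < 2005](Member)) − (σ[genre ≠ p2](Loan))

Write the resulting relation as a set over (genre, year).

Filtering on year < 2005 leaves {(cs, 1994), (eng, 1983), (eng, 1990), (hr, 1986), (mkt, 2003), (p2, 1982), (qa, 1982)}.
Filtering on genre ≠ p2 leaves {(bio, 2011), (bio, 2018), (eng, 1990), (fin, 1995), (fin, 1996), (k2, 2001), (p3, 2014), (x2, 2022)}.
Set difference of the two operands is {(cs, 1994), (eng, 1983), (hr, 1986), (mkt, 2003), (p2, 1982), (qa, 1982)}.

{(cs, 1994), (eng, 1983), (hr, 1986), (mkt, 2003), (p2, 1982), (qa, 1982)}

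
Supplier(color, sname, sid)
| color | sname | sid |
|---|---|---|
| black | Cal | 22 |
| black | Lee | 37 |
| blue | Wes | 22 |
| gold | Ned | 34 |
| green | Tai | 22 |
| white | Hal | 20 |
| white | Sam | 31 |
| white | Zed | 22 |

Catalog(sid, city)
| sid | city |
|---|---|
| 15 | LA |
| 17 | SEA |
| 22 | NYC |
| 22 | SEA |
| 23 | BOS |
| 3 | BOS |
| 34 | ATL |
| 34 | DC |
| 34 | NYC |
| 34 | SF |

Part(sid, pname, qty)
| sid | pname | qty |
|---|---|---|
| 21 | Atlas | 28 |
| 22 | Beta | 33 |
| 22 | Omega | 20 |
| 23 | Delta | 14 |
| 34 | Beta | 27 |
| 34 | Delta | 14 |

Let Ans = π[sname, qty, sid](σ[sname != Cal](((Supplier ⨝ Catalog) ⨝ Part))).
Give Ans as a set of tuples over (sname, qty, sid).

Joining Supplier and Catalog on sid yields {(black, Cal, 22, NYC), (black, Cal, 22, SEA), (blue, Wes, 22, NYC), (blue, Wes, 22, SEA), (gold, Ned, 34, ATL), (gold, Ned, 34, DC), (gold, Ned, 34, NYC), (gold, Ned, 34, SF), (green, Tai, 22, NYC), (green, Tai, 22, SEA), (white, Zed, 22, NYC), (white, Zed, 22, SEA)}.
Joining (Supplier ⨝ Catalog) and Part on sid yields {(black, Cal, 22, NYC, Beta, 33), (black, Cal, 22, NYC, Omega, 20), (black, Cal, 22, SEA, Beta, 33), (black, Cal, 22, SEA, Omega, 20), (blue, Wes, 22, NYC, Beta, 33), (blue, Wes, 22, NYC, Omega, 20), (blue, Wes, 22, SEA, Beta, 33), (blue, Wes, 22, SEA, Omega, 20), (gold, Ned, 34, ATL, Beta, 27), (gold, Ned, 34, ATL, Delta, 14), (gold, Ned, 34, DC, Beta, 27), (gold, Ned, 34, DC, Delta, 14), (gold, Ned, 34, NYC, Beta, 27), (gold, Ned, 34, NYC, Delta, 14), (gold, Ned, 34, SF, Beta, 27), (gold, Ned, 34, SF, Delta, 14), (green, Tai, 22, NYC, Beta, 33), (green, Tai, 22, NYC, Omega, 20), (green, Tai, 22, SEA, Beta, 33), (green, Tai, 22, SEA, Omega, 20), (white, Zed, 22, NYC, Beta, 33), (white, Zed, 22, NYC, Omega, 20), (white, Zed, 22, SEA, Beta, 33), (white, Zed, 22, SEA, Omega, 20)}.
Selection sname != Cal: {(blue, Wes, 22, NYC, Beta, 33), (blue, Wes, 22, NYC, Omega, 20), (blue, Wes, 22, SEA, Beta, 33), (blue, Wes, 22, SEA, Omega, 20), (gold, Ned, 34, ATL, Beta, 27), (gold, Ned, 34, ATL, Delta, 14), (gold, Ned, 34, DC, Beta, 27), (gold, Ned, 34, DC, Delta, 14), (gold, Ned, 34, NYC, Beta, 27), (gold, Ned, 34, NYC, Delta, 14), (gold, Ned, 34, SF, Beta, 27), (gold, Ned, 34, SF, Delta, 14), (green, Tai, 22, NYC, Beta, 33), (green, Tai, 22, NYC, Omega, 20), (green, Tai, 22, SEA, Beta, 33), (green, Tai, 22, SEA, Omega, 20), (white, Zed, 22, NYC, Beta, 33), (white, Zed, 22, NYC, Omega, 20), (white, Zed, 22, SEA, Beta, 33), (white, Zed, 22, SEA, Omega, 20)}
π_{sname, qty, sid} gives {(Ned, 14, 34), (Ned, 27, 34), (Tai, 20, 22), (Tai, 33, 22), (Wes, 20, 22), (Wes, 33, 22), (Zed, 20, 22), (Zed, 33, 22)} (12 duplicate(s) eliminated).

{(Ned, 14, 34), (Ned, 27, 34), (Tai, 20, 22), (Tai, 33, 22), (Wes, 20, 22), (Wes, 33, 22), (Zed, 20, 22), (Zed, 33, 22)}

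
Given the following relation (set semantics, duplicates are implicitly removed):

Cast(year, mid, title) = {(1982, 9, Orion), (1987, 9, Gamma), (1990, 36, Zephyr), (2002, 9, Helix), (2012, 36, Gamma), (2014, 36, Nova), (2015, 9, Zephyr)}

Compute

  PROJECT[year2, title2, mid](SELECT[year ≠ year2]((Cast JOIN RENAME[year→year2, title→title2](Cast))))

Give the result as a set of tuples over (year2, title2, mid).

{(1982, Orion, 9), (1987, Gamma, 9), (1990, Zephyr, 36), (2002, Helix, 9), (2012, Gamma, 36), (2014, Nova, 36), (2015, Zephyr, 9)}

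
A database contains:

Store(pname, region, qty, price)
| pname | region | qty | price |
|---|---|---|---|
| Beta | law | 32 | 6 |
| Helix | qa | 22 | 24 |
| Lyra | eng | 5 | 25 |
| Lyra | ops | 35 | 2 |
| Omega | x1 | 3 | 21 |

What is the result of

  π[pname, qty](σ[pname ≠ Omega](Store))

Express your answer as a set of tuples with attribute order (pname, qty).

{(Beta, 32), (Helix, 22), (Lyra, 35), (Lyra, 5)}

σ[pname ≠ Omega]: keep tuples satisfying pname ≠ Omega → {(Beta, law, 32, 6), (Helix, qa, 22, 24), (Lyra, eng, 5, 25), (Lyra, ops, 35, 2)}
Keep only column(s) pname, qty: {(Beta, 32), (Helix, 22), (Lyra, 35), (Lyra, 5)}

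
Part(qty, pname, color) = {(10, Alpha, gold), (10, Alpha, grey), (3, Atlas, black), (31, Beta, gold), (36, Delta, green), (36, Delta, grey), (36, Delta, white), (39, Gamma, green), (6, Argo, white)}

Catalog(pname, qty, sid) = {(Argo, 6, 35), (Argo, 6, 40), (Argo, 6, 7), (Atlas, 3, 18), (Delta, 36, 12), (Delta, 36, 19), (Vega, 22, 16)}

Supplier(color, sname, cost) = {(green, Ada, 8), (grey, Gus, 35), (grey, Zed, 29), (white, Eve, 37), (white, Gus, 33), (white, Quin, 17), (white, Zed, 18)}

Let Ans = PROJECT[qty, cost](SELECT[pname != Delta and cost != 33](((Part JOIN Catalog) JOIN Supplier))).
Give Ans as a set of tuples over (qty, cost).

{(6, 17), (6, 18), (6, 37)}

Natural join on qty, pname: {(3, Atlas, black, 18), (36, Delta, green, 12), (36, Delta, green, 19), (36, Delta, grey, 12), (36, Delta, grey, 19), (36, Delta, white, 12), (36, Delta, white, 19), (6, Argo, white, 35), (6, Argo, white, 40), (6, Argo, white, 7)}
Natural join on color: {(36, Delta, green, 12, Ada, 8), (36, Delta, green, 19, Ada, 8), (36, Delta, grey, 12, Gus, 35), (36, Delta, grey, 12, Zed, 29), (36, Delta, grey, 19, Gus, 35), (36, Delta, grey, 19, Zed, 29), (36, Delta, white, 12, Eve, 37), (36, Delta, white, 12, Gus, 33), (36, Delta, white, 12, Quin, 17), (36, Delta, white, 12, Zed, 18), (36, Delta, white, 19, Eve, 37), (36, Delta, white, 19, Gus, 33), (36, Delta, white, 19, Quin, 17), (36, Delta, white, 19, Zed, 18), (6, Argo, white, 35, Eve, 37), (6, Argo, white, 35, Gus, 33), (6, Argo, white, 35, Quin, 17), (6, Argo, white, 35, Zed, 18), (6, Argo, white, 40, Eve, 37), (6, Argo, white, 40, Gus, 33), (6, Argo, white, 40, Quin, 17), (6, Argo, white, 40, Zed, 18), (6, Argo, white, 7, Eve, 37), (6, Argo, white, 7, Gus, 33), (6, Argo, white, 7, Quin, 17), (6, Argo, white, 7, Zed, 18)}
σ[pname != Delta and cost != 33]: keep tuples satisfying pname != Delta and cost != 33 → {(6, Argo, white, 35, Eve, 37), (6, Argo, white, 35, Quin, 17), (6, Argo, white, 35, Zed, 18), (6, Argo, white, 40, Eve, 37), (6, Argo, white, 40, Quin, 17), (6, Argo, white, 40, Zed, 18), (6, Argo, white, 7, Eve, 37), (6, Argo, white, 7, Quin, 17), (6, Argo, white, 7, Zed, 18)}
Projecting to qty, cost (6 duplicate(s) eliminated): {(6, 17), (6, 18), (6, 37)}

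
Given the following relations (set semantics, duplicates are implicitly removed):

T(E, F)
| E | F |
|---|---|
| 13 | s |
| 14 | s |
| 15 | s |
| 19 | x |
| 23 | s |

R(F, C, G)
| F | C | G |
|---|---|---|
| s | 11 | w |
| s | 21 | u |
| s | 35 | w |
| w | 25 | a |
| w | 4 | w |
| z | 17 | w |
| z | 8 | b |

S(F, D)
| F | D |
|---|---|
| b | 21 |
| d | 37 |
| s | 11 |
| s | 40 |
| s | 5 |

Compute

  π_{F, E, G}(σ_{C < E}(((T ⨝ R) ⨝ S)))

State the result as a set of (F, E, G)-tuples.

Joining T and R on F yields {(13, s, 11, w), (13, s, 21, u), (13, s, 35, w), (14, s, 11, w), (14, s, 21, u), (14, s, 35, w), (15, s, 11, w), (15, s, 21, u), (15, s, 35, w), (23, s, 11, w), (23, s, 21, u), (23, s, 35, w)}.
Joining (T ⨝ R) and S on F yields {(13, s, 11, w, 11), (13, s, 11, w, 40), (13, s, 11, w, 5), (13, s, 21, u, 11), (13, s, 21, u, 40), (13, s, 21, u, 5), (13, s, 35, w, 11), (13, s, 35, w, 40), (13, s, 35, w, 5), (14, s, 11, w, 11), (14, s, 11, w, 40), (14, s, 11, w, 5), (14, s, 21, u, 11), (14, s, 21, u, 40), (14, s, 21, u, 5), (14, s, 35, w, 11), (14, s, 35, w, 40), (14, s, 35, w, 5), (15, s, 11, w, 11), (15, s, 11, w, 40), (15, s, 11, w, 5), (15, s, 21, u, 11), (15, s, 21, u, 40), (15, s, 21, u, 5), (15, s, 35, w, 11), (15, s, 35, w, 40), (15, s, 35, w, 5), (23, s, 11, w, 11), (23, s, 11, w, 40), (23, s, 11, w, 5), (23, s, 21, u, 11), (23, s, 21, u, 40), (23, s, 21, u, 5), (23, s, 35, w, 11), (23, s, 35, w, 40), (23, s, 35, w, 5)}.
Selection C < E: {(13, s, 11, w, 11), (13, s, 11, w, 40), (13, s, 11, w, 5), (14, s, 11, w, 11), (14, s, 11, w, 40), (14, s, 11, w, 5), (15, s, 11, w, 11), (15, s, 11, w, 40), (15, s, 11, w, 5), (23, s, 11, w, 11), (23, s, 11, w, 40), (23, s, 11, w, 5), (23, s, 21, u, 11), (23, s, 21, u, 40), (23, s, 21, u, 5)}
Keep only column(s) F, E, G (10 duplicate(s) eliminated): {(s, 13, w), (s, 14, w), (s, 15, w), (s, 23, u), (s, 23, w)}

{(s, 13, w), (s, 14, w), (s, 15, w), (s, 23, u), (s, 23, w)}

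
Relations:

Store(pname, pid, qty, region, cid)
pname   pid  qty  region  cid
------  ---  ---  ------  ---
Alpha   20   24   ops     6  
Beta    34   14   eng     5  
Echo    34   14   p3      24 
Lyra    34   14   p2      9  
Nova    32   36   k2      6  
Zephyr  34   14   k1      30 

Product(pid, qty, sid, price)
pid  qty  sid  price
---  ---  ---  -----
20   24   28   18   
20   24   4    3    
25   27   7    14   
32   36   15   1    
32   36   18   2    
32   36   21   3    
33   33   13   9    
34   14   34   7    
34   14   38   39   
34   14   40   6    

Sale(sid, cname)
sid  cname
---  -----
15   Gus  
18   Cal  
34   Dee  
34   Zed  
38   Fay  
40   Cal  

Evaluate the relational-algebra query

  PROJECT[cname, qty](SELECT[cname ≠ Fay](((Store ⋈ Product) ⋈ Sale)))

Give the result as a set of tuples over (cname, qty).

{(Cal, 14), (Cal, 36), (Dee, 14), (Gus, 36), (Zed, 14)}

Natural join on pid, qty: {(Alpha, 20, 24, ops, 6, 28, 18), (Alpha, 20, 24, ops, 6, 4, 3), (Beta, 34, 14, eng, 5, 34, 7), (Beta, 34, 14, eng, 5, 38, 39), (Beta, 34, 14, eng, 5, 40, 6), (Echo, 34, 14, p3, 24, 34, 7), (Echo, 34, 14, p3, 24, 38, 39), (Echo, 34, 14, p3, 24, 40, 6), (Lyra, 34, 14, p2, 9, 34, 7), (Lyra, 34, 14, p2, 9, 38, 39), (Lyra, 34, 14, p2, 9, 40, 6), (Nova, 32, 36, k2, 6, 15, 1), (Nova, 32, 36, k2, 6, 18, 2), (Nova, 32, 36, k2, 6, 21, 3), (Zephyr, 34, 14, k1, 30, 34, 7), (Zephyr, 34, 14, k1, 30, 38, 39), (Zephyr, 34, 14, k1, 30, 40, 6)}
Natural join on sid: {(Beta, 34, 14, eng, 5, 34, 7, Dee), (Beta, 34, 14, eng, 5, 34, 7, Zed), (Beta, 34, 14, eng, 5, 38, 39, Fay), (Beta, 34, 14, eng, 5, 40, 6, Cal), (Echo, 34, 14, p3, 24, 34, 7, Dee), (Echo, 34, 14, p3, 24, 34, 7, Zed), (Echo, 34, 14, p3, 24, 38, 39, Fay), (Echo, 34, 14, p3, 24, 40, 6, Cal), (Lyra, 34, 14, p2, 9, 34, 7, Dee), (Lyra, 34, 14, p2, 9, 34, 7, Zed), (Lyra, 34, 14, p2, 9, 38, 39, Fay), (Lyra, 34, 14, p2, 9, 40, 6, Cal), (Nova, 32, 36, k2, 6, 15, 1, Gus), (Nova, 32, 36, k2, 6, 18, 2, Cal), (Zephyr, 34, 14, k1, 30, 34, 7, Dee), (Zephyr, 34, 14, k1, 30, 34, 7, Zed), (Zephyr, 34, 14, k1, 30, 38, 39, Fay), (Zephyr, 34, 14, k1, 30, 40, 6, Cal)}
Apply σ_{cname ≠ Fay}; surviving tuples: {(Beta, 34, 14, eng, 5, 34, 7, Dee), (Beta, 34, 14, eng, 5, 34, 7, Zed), (Beta, 34, 14, eng, 5, 40, 6, Cal), (Echo, 34, 14, p3, 24, 34, 7, Dee), (Echo, 34, 14, p3, 24, 34, 7, Zed), (Echo, 34, 14, p3, 24, 40, 6, Cal), (Lyra, 34, 14, p2, 9, 34, 7, Dee), (Lyra, 34, 14, p2, 9, 34, 7, Zed), (Lyra, 34, 14, p2, 9, 40, 6, Cal), (Nova, 32, 36, k2, 6, 15, 1, Gus), (Nova, 32, 36, k2, 6, 18, 2, Cal), (Zephyr, 34, 14, k1, 30, 34, 7, Dee), (Zephyr, 34, 14, k1, 30, 34, 7, Zed), (Zephyr, 34, 14, k1, 30, 40, 6, Cal)}
π[cname, qty]: project onto (cname, qty) (9 duplicate(s) eliminated) → {(Cal, 14), (Cal, 36), (Dee, 14), (Gus, 36), (Zed, 14)}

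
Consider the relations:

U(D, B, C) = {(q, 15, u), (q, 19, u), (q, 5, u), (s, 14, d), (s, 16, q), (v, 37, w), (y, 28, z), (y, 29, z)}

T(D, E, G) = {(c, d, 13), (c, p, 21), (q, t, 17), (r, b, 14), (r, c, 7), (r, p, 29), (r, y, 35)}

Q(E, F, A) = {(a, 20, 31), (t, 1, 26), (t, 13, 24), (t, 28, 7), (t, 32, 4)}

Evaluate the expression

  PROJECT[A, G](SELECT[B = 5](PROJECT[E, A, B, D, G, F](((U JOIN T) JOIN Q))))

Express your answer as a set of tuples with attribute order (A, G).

Joining U and T on D yields {(q, 15, u, t, 17), (q, 19, u, t, 17), (q, 5, u, t, 17)}.
Joining (U JOIN T) and Q on E yields {(q, 15, u, t, 17, 1, 26), (q, 15, u, t, 17, 13, 24), (q, 15, u, t, 17, 28, 7), (q, 15, u, t, 17, 32, 4), (q, 19, u, t, 17, 1, 26), (q, 19, u, t, 17, 13, 24), (q, 19, u, t, 17, 28, 7), (q, 19, u, t, 17, 32, 4), (q, 5, u, t, 17, 1, 26), (q, 5, u, t, 17, 13, 24), (q, 5, u, t, 17, 28, 7), (q, 5, u, t, 17, 32, 4)}.
π_{E, A, B, D, G, F} gives {(t, 24, 15, q, 17, 13), (t, 24, 19, q, 17, 13), (t, 24, 5, q, 17, 13), (t, 26, 15, q, 17, 1), (t, 26, 19, q, 17, 1), (t, 26, 5, q, 17, 1), (t, 4, 15, q, 17, 32), (t, 4, 19, q, 17, 32), (t, 4, 5, q, 17, 32), (t, 7, 15, q, 17, 28), (t, 7, 19, q, 17, 28), (t, 7, 5, q, 17, 28)}.
σ[B = 5]: keep tuples satisfying B = 5 → {(t, 24, 5, q, 17, 13), (t, 26, 5, q, 17, 1), (t, 4, 5, q, 17, 32), (t, 7, 5, q, 17, 28)}
π_{A, G} gives {(24, 17), (26, 17), (4, 17), (7, 17)}.

{(24, 17), (26, 17), (4, 17), (7, 17)}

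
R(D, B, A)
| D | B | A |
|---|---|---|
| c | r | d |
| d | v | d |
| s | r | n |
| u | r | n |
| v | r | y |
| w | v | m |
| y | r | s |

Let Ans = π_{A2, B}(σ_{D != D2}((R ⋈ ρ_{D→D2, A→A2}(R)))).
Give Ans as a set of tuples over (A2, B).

{(d, r), (d, v), (m, v), (n, r), (s, r), (y, r)}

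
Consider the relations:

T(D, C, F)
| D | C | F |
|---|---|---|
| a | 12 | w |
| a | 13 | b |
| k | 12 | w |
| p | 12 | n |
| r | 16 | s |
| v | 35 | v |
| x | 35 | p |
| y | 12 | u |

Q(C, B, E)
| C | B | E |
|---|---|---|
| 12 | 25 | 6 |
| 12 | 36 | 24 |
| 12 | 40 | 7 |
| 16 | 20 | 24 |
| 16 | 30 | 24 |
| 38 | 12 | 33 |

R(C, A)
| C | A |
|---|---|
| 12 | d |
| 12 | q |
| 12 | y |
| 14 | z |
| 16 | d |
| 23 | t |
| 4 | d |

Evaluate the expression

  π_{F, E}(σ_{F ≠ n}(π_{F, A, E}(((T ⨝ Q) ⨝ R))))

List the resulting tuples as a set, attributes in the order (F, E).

Natural join on C: {(a, 12, w, 25, 6), (a, 12, w, 36, 24), (a, 12, w, 40, 7), (k, 12, w, 25, 6), (k, 12, w, 36, 24), (k, 12, w, 40, 7), (p, 12, n, 25, 6), (p, 12, n, 36, 24), (p, 12, n, 40, 7), (r, 16, s, 20, 24), (r, 16, s, 30, 24), (y, 12, u, 25, 6), (y, 12, u, 36, 24), (y, 12, u, 40, 7)}
Natural join on C: {(a, 12, w, 25, 6, d), (a, 12, w, 25, 6, q), (a, 12, w, 25, 6, y), (a, 12, w, 36, 24, d), (a, 12, w, 36, 24, q), (a, 12, w, 36, 24, y), (a, 12, w, 40, 7, d), (a, 12, w, 40, 7, q), (a, 12, w, 40, 7, y), (k, 12, w, 25, 6, d), (k, 12, w, 25, 6, q), (k, 12, w, 25, 6, y), (k, 12, w, 36, 24, d), (k, 12, w, 36, 24, q), (k, 12, w, 36, 24, y), (k, 12, w, 40, 7, d), (k, 12, w, 40, 7, q), (k, 12, w, 40, 7, y), (p, 12, n, 25, 6, d), (p, 12, n, 25, 6, q), (p, 12, n, 25, 6, y), (p, 12, n, 36, 24, d), (p, 12, n, 36, 24, q), (p, 12, n, 36, 24, y), (p, 12, n, 40, 7, d), (p, 12, n, 40, 7, q), (p, 12, n, 40, 7, y), (r, 16, s, 20, 24, d), (r, 16, s, 30, 24, d), (y, 12, u, 25, 6, d), (y, 12, u, 25, 6, q), (y, 12, u, 25, 6, y), (y, 12, u, 36, 24, d), (y, 12, u, 36, 24, q), (y, 12, u, 36, 24, y), (y, 12, u, 40, 7, d), (y, 12, u, 40, 7, q), (y, 12, u, 40, 7, y)}
Projecting to F, A, E (10 duplicate(s) eliminated): {(n, d, 24), (n, d, 6), (n, d, 7), (n, q, 24), (n, q, 6), (n, q, 7), (n, y, 24), (n, y, 6), (n, y, 7), (s, d, 24), (u, d, 24), (u, d, 6), (u, d, 7), (u, q, 24), (u, q, 6), (u, q, 7), (u, y, 24), (u, y, 6), (u, y, 7), (w, d, 24), (w, d, 6), (w, d, 7), (w, q, 24), (w, q, 6), (w, q, 7), (w, y, 24), (w, y, 6), (w, y, 7)}
Filtering on F ≠ n leaves {(s, d, 24), (u, d, 24), (u, d, 6), (u, d, 7), (u, q, 24), (u, q, 6), (u, q, 7), (u, y, 24), (u, y, 6), (u, y, 7), (w, d, 24), (w, d, 6), (w, d, 7), (w, q, 24), (w, q, 6), (w, q, 7), (w, y, 24), (w, y, 6), (w, y, 7)}.
Projecting to F, E (12 duplicate(s) eliminated): {(s, 24), (u, 24), (u, 6), (u, 7), (w, 24), (w, 6), (w, 7)}

{(s, 24), (u, 24), (u, 6), (u, 7), (w, 24), (w, 6), (w, 7)}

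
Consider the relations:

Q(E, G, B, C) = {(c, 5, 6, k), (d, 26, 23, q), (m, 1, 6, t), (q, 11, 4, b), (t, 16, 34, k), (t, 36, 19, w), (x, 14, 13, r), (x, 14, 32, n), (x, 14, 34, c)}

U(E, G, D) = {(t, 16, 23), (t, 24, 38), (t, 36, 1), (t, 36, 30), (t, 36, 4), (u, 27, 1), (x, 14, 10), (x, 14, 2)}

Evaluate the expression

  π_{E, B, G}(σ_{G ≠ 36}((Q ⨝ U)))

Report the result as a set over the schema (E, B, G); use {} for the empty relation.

Natural join on E, G: {(t, 16, 34, k, 23), (t, 36, 19, w, 1), (t, 36, 19, w, 30), (t, 36, 19, w, 4), (x, 14, 13, r, 10), (x, 14, 13, r, 2), (x, 14, 32, n, 10), (x, 14, 32, n, 2), (x, 14, 34, c, 10), (x, 14, 34, c, 2)}
Apply σ_{G ≠ 36}; surviving tuples: {(t, 16, 34, k, 23), (x, 14, 13, r, 10), (x, 14, 13, r, 2), (x, 14, 32, n, 10), (x, 14, 32, n, 2), (x, 14, 34, c, 10), (x, 14, 34, c, 2)}
π_{E, B, G} gives {(t, 34, 16), (x, 13, 14), (x, 32, 14), (x, 34, 14)} (3 duplicate(s) eliminated).

{(t, 34, 16), (x, 13, 14), (x, 32, 14), (x, 34, 14)}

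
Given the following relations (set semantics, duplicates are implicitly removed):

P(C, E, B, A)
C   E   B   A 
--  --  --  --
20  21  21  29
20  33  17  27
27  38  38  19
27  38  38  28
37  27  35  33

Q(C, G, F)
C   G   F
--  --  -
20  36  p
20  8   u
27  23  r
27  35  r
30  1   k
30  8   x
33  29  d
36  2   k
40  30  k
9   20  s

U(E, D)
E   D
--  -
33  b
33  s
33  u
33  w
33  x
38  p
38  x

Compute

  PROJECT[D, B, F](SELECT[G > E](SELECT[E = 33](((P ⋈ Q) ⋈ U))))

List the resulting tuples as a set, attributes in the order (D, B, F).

{(b, 17, p), (s, 17, p), (u, 17, p), (w, 17, p), (x, 17, p)}

Joining P and Q on C yields {(20, 21, 21, 29, 36, p), (20, 21, 21, 29, 8, u), (20, 33, 17, 27, 36, p), (20, 33, 17, 27, 8, u), (27, 38, 38, 19, 23, r), (27, 38, 38, 19, 35, r), (27, 38, 38, 28, 23, r), (27, 38, 38, 28, 35, r)}.
Joining (P ⋈ Q) and U on E yields {(20, 33, 17, 27, 36, p, b), (20, 33, 17, 27, 36, p, s), (20, 33, 17, 27, 36, p, u), (20, 33, 17, 27, 36, p, w), (20, 33, 17, 27, 36, p, x), (20, 33, 17, 27, 8, u, b), (20, 33, 17, 27, 8, u, s), (20, 33, 17, 27, 8, u, u), (20, 33, 17, 27, 8, u, w), (20, 33, 17, 27, 8, u, x), (27, 38, 38, 19, 23, r, p), (27, 38, 38, 19, 23, r, x), (27, 38, 38, 19, 35, r, p), (27, 38, 38, 19, 35, r, x), (27, 38, 38, 28, 23, r, p), (27, 38, 38, 28, 23, r, x), (27, 38, 38, 28, 35, r, p), (27, 38, 38, 28, 35, r, x)}.
Apply σ_{E = 33}; surviving tuples: {(20, 33, 17, 27, 36, p, b), (20, 33, 17, 27, 36, p, s), (20, 33, 17, 27, 36, p, u), (20, 33, 17, 27, 36, p, w), (20, 33, 17, 27, 36, p, x), (20, 33, 17, 27, 8, u, b), (20, 33, 17, 27, 8, u, s), (20, 33, 17, 27, 8, u, u), (20, 33, 17, 27, 8, u, w), (20, 33, 17, 27, 8, u, x)}
Apply σ_{G > E}; surviving tuples: {(20, 33, 17, 27, 36, p, b), (20, 33, 17, 27, 36, p, s), (20, 33, 17, 27, 36, p, u), (20, 33, 17, 27, 36, p, w), (20, 33, 17, 27, 36, p, x)}
Projecting to D, B, F: {(b, 17, p), (s, 17, p), (u, 17, p), (w, 17, p), (x, 17, p)}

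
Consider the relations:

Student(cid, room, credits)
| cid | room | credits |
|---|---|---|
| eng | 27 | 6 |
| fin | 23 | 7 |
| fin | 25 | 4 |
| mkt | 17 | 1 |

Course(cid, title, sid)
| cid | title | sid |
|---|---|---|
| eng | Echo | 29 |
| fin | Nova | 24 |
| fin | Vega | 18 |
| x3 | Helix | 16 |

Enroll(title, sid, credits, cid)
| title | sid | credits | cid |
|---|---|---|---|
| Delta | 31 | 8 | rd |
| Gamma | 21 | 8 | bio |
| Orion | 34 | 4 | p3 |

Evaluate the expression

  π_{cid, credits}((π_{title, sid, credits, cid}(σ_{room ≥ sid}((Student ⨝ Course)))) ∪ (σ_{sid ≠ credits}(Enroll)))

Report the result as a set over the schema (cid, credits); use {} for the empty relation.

{(bio, 8), (fin, 4), (fin, 7), (p3, 4), (rd, 8)}

Joining Student and Course on cid yields {(eng, 27, 6, Echo, 29), (fin, 23, 7, Nova, 24), (fin, 23, 7, Vega, 18), (fin, 25, 4, Nova, 24), (fin, 25, 4, Vega, 18)}.
Filtering on room ≥ sid leaves {(fin, 23, 7, Vega, 18), (fin, 25, 4, Nova, 24), (fin, 25, 4, Vega, 18)}.
π[title, sid, credits, cid]: project onto (title, sid, credits, cid) → {(Nova, 24, 4, fin), (Vega, 18, 4, fin), (Vega, 18, 7, fin)}
Filtering on sid ≠ credits leaves {(Delta, 31, 8, rd), (Gamma, 21, 8, bio), (Orion, 34, 4, p3)}.
Set union of the two operands is {(Delta, 31, 8, rd), (Gamma, 21, 8, bio), (Nova, 24, 4, fin), (Orion, 34, 4, p3), (Vega, 18, 4, fin), (Vega, 18, 7, fin)}.
π[cid, credits]: project onto (cid, credits) (1 duplicate(s) eliminated) → {(bio, 8), (fin, 4), (fin, 7), (p3, 4), (rd, 8)}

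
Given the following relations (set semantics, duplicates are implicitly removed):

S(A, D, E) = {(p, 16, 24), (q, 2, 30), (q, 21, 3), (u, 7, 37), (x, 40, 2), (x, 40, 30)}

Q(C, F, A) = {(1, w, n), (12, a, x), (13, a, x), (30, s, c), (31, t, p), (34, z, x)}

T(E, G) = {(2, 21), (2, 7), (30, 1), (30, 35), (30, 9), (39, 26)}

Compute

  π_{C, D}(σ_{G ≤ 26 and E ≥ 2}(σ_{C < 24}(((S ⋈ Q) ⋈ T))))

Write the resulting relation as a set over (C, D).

Joining S and Q on A yields {(p, 16, 24, 31, t), (x, 40, 2, 12, a), (x, 40, 2, 13, a), (x, 40, 2, 34, z), (x, 40, 30, 12, a), (x, 40, 30, 13, a), (x, 40, 30, 34, z)}.
Joining (S ⋈ Q) and T on E yields {(x, 40, 2, 12, a, 21), (x, 40, 2, 12, a, 7), (x, 40, 2, 13, a, 21), (x, 40, 2, 13, a, 7), (x, 40, 2, 34, z, 21), (x, 40, 2, 34, z, 7), (x, 40, 30, 12, a, 1), (x, 40, 30, 12, a, 35), (x, 40, 30, 12, a, 9), (x, 40, 30, 13, a, 1), (x, 40, 30, 13, a, 35), (x, 40, 30, 13, a, 9), (x, 40, 30, 34, z, 1), (x, 40, 30, 34, z, 35), (x, 40, 30, 34, z, 9)}.
σ[C < 24]: keep tuples satisfying C < 24 → {(x, 40, 2, 12, a, 21), (x, 40, 2, 12, a, 7), (x, 40, 2, 13, a, 21), (x, 40, 2, 13, a, 7), (x, 40, 30, 12, a, 1), (x, 40, 30, 12, a, 35), (x, 40, 30, 12, a, 9), (x, 40, 30, 13, a, 1), (x, 40, 30, 13, a, 35), (x, 40, 30, 13, a, 9)}
σ[G ≤ 26 and E ≥ 2]: keep tuples satisfying G ≤ 26 and E ≥ 2 → {(x, 40, 2, 12, a, 21), (x, 40, 2, 12, a, 7), (x, 40, 2, 13, a, 21), (x, 40, 2, 13, a, 7), (x, 40, 30, 12, a, 1), (x, 40, 30, 12, a, 9), (x, 40, 30, 13, a, 1), (x, 40, 30, 13, a, 9)}
π[C, D]: project onto (C, D) (6 duplicate(s) eliminated) → {(12, 40), (13, 40)}

{(12, 40), (13, 40)}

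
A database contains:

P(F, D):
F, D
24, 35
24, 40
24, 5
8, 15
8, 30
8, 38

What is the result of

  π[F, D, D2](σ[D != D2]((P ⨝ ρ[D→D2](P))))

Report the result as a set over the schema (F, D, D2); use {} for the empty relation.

{(24, 35, 40), (24, 35, 5), (24, 40, 35), (24, 40, 5), (24, 5, 35), (24, 5, 40), (8, 15, 30), (8, 15, 38), (8, 30, 15), (8, 30, 38), (8, 38, 15), (8, 38, 30)}

ρ[D→D2]: schema becomes (F, D2); tuples unchanged.
P ⋈ ρ[D→D2](P) (natural join on F): {(24, 35, 35), (24, 35, 40), (24, 35, 5), (24, 40, 35), (24, 40, 40), (24, 40, 5), (24, 5, 35), (24, 5, 40), (24, 5, 5), (8, 15, 15), (8, 15, 30), (8, 15, 38), (8, 30, 15), (8, 30, 30), (8, 30, 38), (8, 38, 15), (8, 38, 30), (8, 38, 38)}
σ[D != D2]: keep tuples satisfying D != D2 → {(24, 35, 40), (24, 35, 5), (24, 40, 35), (24, 40, 5), (24, 5, 35), (24, 5, 40), (8, 15, 30), (8, 15, 38), (8, 30, 15), (8, 30, 38), (8, 38, 15), (8, 38, 30)}
π[F, D, D2]: project onto (F, D, D2) → {(24, 35, 40), (24, 35, 5), (24, 40, 35), (24, 40, 5), (24, 5, 35), (24, 5, 40), (8, 15, 30), (8, 15, 38), (8, 30, 15), (8, 30, 38), (8, 38, 15), (8, 38, 30)}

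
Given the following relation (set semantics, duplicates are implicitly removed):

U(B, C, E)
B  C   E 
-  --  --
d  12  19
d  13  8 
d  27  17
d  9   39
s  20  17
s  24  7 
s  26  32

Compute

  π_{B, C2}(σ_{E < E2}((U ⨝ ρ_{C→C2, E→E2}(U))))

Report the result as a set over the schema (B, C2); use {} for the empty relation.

{(d, 12), (d, 27), (d, 9), (s, 20), (s, 26)}

ρ[C→C2, E→E2]: schema becomes (B, C2, E2); tuples unchanged.
Joining U and ρ_{C→C2, E→E2}(U) on B yields {(d, 12, 19, 12, 19), (d, 12, 19, 13, 8), (d, 12, 19, 27, 17), (d, 12, 19, 9, 39), (d, 13, 8, 12, 19), (d, 13, 8, 13, 8), (d, 13, 8, 27, 17), (d, 13, 8, 9, 39), (d, 27, 17, 12, 19), (d, 27, 17, 13, 8), (d, 27, 17, 27, 17), (d, 27, 17, 9, 39), (d, 9, 39, 12, 19), (d, 9, 39, 13, 8), (d, 9, 39, 27, 17), (d, 9, 39, 9, 39), (s, 20, 17, 20, 17), (s, 20, 17, 24, 7), (s, 20, 17, 26, 32), (s, 24, 7, 20, 17), (s, 24, 7, 24, 7), (s, 24, 7, 26, 32), (s, 26, 32, 20, 17), (s, 26, 32, 24, 7), (s, 26, 32, 26, 32)}.
Filtering on E < E2 leaves {(d, 12, 19, 9, 39), (d, 13, 8, 12, 19), (d, 13, 8, 27, 17), (d, 13, 8, 9, 39), (d, 27, 17, 12, 19), (d, 27, 17, 9, 39), (s, 20, 17, 26, 32), (s, 24, 7, 20, 17), (s, 24, 7, 26, 32)}.
π[B, C2]: project onto (B, C2) (4 duplicate(s) eliminated) → {(d, 12), (d, 27), (d, 9), (s, 20), (s, 26)}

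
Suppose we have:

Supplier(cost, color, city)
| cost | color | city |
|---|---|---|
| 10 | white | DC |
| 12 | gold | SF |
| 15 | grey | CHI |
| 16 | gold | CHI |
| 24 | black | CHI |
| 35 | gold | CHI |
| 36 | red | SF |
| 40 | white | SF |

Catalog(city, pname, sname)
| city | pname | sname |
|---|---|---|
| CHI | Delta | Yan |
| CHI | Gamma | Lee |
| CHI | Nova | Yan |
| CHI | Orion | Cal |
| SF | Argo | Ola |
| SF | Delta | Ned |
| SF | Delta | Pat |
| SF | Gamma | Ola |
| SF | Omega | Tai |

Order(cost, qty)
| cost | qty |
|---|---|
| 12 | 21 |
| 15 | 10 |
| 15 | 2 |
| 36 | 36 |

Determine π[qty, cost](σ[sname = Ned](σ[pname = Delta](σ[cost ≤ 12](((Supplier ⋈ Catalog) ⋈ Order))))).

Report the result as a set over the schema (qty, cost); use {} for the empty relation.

Joining Supplier and Catalog on city yields {(12, gold, SF, Argo, Ola), (12, gold, SF, Delta, Ned), (12, gold, SF, Delta, Pat), (12, gold, SF, Gamma, Ola), (12, gold, SF, Omega, Tai), (15, grey, CHI, Delta, Yan), (15, grey, CHI, Gamma, Lee), (15, grey, CHI, Nova, Yan), (15, grey, CHI, Orion, Cal), (16, gold, CHI, Delta, Yan), (16, gold, CHI, Gamma, Lee), (16, gold, CHI, Nova, Yan), (16, gold, CHI, Orion, Cal), (24, black, CHI, Delta, Yan), (24, black, CHI, Gamma, Lee), (24, black, CHI, Nova, Yan), (24, black, CHI, Orion, Cal), (35, gold, CHI, Delta, Yan), (35, gold, CHI, Gamma, Lee), (35, gold, CHI, Nova, Yan), (35, gold, CHI, Orion, Cal), (36, red, SF, Argo, Ola), (36, red, SF, Delta, Ned), (36, red, SF, Delta, Pat), (36, red, SF, Gamma, Ola), (36, red, SF, Omega, Tai), (40, white, SF, Argo, Ola), (40, white, SF, Delta, Ned), (40, white, SF, Delta, Pat), (40, white, SF, Gamma, Ola), (40, white, SF, Omega, Tai)}.
Joining (Supplier ⋈ Catalog) and Order on cost yields {(12, gold, SF, Argo, Ola, 21), (12, gold, SF, Delta, Ned, 21), (12, gold, SF, Delta, Pat, 21), (12, gold, SF, Gamma, Ola, 21), (12, gold, SF, Omega, Tai, 21), (15, grey, CHI, Delta, Yan, 10), (15, grey, CHI, Delta, Yan, 2), (15, grey, CHI, Gamma, Lee, 10), (15, grey, CHI, Gamma, Lee, 2), (15, grey, CHI, Nova, Yan, 10), (15, grey, CHI, Nova, Yan, 2), (15, grey, CHI, Orion, Cal, 10), (15, grey, CHI, Orion, Cal, 2), (36, red, SF, Argo, Ola, 36), (36, red, SF, Delta, Ned, 36), (36, red, SF, Delta, Pat, 36), (36, red, SF, Gamma, Ola, 36), (36, red, SF, Omega, Tai, 36)}.
Filtering on cost ≤ 12 leaves {(12, gold, SF, Argo, Ola, 21), (12, gold, SF, Delta, Ned, 21), (12, gold, SF, Delta, Pat, 21), (12, gold, SF, Gamma, Ola, 21), (12, gold, SF, Omega, Tai, 21)}.
Filtering on pname = Delta leaves {(12, gold, SF, Delta, Ned, 21), (12, gold, SF, Delta, Pat, 21)}.
Filtering on sname = Ned leaves {(12, gold, SF, Delta, Ned, 21)}.
π[qty, cost]: project onto (qty, cost) → {(21, 12)}

{(21, 12)}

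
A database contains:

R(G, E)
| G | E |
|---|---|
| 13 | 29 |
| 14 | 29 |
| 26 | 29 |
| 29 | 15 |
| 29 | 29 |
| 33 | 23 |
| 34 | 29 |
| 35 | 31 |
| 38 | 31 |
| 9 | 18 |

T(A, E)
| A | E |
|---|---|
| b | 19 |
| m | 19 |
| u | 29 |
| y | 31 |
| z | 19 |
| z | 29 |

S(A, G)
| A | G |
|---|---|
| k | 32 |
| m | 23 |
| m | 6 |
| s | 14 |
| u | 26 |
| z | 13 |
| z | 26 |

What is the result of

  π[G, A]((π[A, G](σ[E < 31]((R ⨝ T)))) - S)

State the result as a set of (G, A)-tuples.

Natural join on E: {(13, 29, u), (13, 29, z), (14, 29, u), (14, 29, z), (26, 29, u), (26, 29, z), (29, 29, u), (29, 29, z), (34, 29, u), (34, 29, z), (35, 31, y), (38, 31, y)}
σ[E < 31]: keep tuples satisfying E < 31 → {(13, 29, u), (13, 29, z), (14, 29, u), (14, 29, z), (26, 29, u), (26, 29, z), (29, 29, u), (29, 29, z), (34, 29, u), (34, 29, z)}
Projecting to A, G: {(u, 13), (u, 14), (u, 26), (u, 29), (u, 34), (z, 13), (z, 14), (z, 26), (z, 29), (z, 34)}
Difference: {(u, 13), (u, 14), (u, 26), (u, 29), (u, 34), (z, 13), (z, 14), (z, 26), (z, 29), (z, 34)} with {(k, 32), (m, 23), (m, 6), (s, 14), (u, 26), (z, 13), (z, 26)} → {(u, 13), (u, 14), (u, 29), (u, 34), (z, 14), (z, 29), (z, 34)}
Projecting to G, A: {(13, u), (14, u), (14, z), (29, u), (29, z), (34, u), (34, z)}

{(13, u), (14, u), (14, z), (29, u), (29, z), (34, u), (34, z)}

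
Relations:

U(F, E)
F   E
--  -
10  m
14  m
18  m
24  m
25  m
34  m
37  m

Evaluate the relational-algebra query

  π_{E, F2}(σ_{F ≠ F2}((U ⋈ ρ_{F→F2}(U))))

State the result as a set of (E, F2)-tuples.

{(m, 10), (m, 14), (m, 18), (m, 24), (m, 25), (m, 34), (m, 37)}

ρ[F→F2]: schema becomes (F2, E); tuples unchanged.
Natural join on E: {(10, m, 10), (10, m, 14), (10, m, 18), (10, m, 24), (10, m, 25), (10, m, 34), (10, m, 37), (14, m, 10), (14, m, 14), (14, m, 18), (14, m, 24), (14, m, 25), (14, m, 34), (14, m, 37), (18, m, 10), (18, m, 14), (18, m, 18), (18, m, 24), (18, m, 25), (18, m, 34), (18, m, 37), (24, m, 10), (24, m, 14), (24, m, 18), (24, m, 24), (24, m, 25), (24, m, 34), (24, m, 37), (25, m, 10), (25, m, 14), (25, m, 18), (25, m, 24), (25, m, 25), (25, m, 34), (25, m, 37), (34, m, 10), (34, m, 14), (34, m, 18), (34, m, 24), (34, m, 25), (34, m, 34), (34, m, 37), (37, m, 10), (37, m, 14), (37, m, 18), (37, m, 24), (37, m, 25), (37, m, 34), (37, m, 37)}
Filtering on F ≠ F2 leaves {(10, m, 14), (10, m, 18), (10, m, 24), (10, m, 25), (10, m, 34), (10, m, 37), (14, m, 10), (14, m, 18), (14, m, 24), (14, m, 25), (14, m, 34), (14, m, 37), (18, m, 10), (18, m, 14), (18, m, 24), (18, m, 25), (18, m, 34), (18, m, 37), (24, m, 10), (24, m, 14), (24, m, 18), (24, m, 25), (24, m, 34), (24, m, 37), (25, m, 10), (25, m, 14), (25, m, 18), (25, m, 24), (25, m, 34), (25, m, 37), (34, m, 10), (34, m, 14), (34, m, 18), (34, m, 24), (34, m, 25), (34, m, 37), (37, m, 10), (37, m, 14), (37, m, 18), (37, m, 24), (37, m, 25), (37, m, 34)}.
π[E, F2]: project onto (E, F2) (35 duplicate(s) eliminated) → {(m, 10), (m, 14), (m, 18), (m, 24), (m, 25), (m, 34), (m, 37)}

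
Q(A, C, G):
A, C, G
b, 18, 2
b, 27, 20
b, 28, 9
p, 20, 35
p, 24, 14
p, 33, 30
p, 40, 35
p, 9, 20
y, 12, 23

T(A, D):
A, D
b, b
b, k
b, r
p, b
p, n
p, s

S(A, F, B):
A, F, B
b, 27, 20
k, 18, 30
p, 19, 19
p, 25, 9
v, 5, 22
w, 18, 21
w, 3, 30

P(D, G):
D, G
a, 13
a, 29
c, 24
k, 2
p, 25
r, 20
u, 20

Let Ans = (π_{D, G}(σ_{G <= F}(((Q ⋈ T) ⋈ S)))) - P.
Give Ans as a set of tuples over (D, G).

{(b, 14), (b, 2), (b, 20), (b, 9), (k, 20), (k, 9), (n, 14), (n, 20), (r, 2), (r, 9), (s, 14), (s, 20)}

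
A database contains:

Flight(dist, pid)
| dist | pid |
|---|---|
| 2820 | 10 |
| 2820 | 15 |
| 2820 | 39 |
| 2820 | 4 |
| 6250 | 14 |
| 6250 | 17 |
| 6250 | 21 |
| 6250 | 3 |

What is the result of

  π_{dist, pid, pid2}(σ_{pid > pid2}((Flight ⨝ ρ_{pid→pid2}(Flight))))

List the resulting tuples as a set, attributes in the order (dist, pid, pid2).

{(2820, 10, 4), (2820, 15, 10), (2820, 15, 4), (2820, 39, 10), (2820, 39, 15), (2820, 39, 4), (6250, 14, 3), (6250, 17, 14), (6250, 17, 3), (6250, 21, 14), (6250, 21, 17), (6250, 21, 3)}

ρ[pid→pid2]: schema becomes (dist, pid2); tuples unchanged.
Natural join on dist: {(2820, 10, 10), (2820, 10, 15), (2820, 10, 39), (2820, 10, 4), (2820, 15, 10), (2820, 15, 15), (2820, 15, 39), (2820, 15, 4), (2820, 39, 10), (2820, 39, 15), (2820, 39, 39), (2820, 39, 4), (2820, 4, 10), (2820, 4, 15), (2820, 4, 39), (2820, 4, 4), (6250, 14, 14), (6250, 14, 17), (6250, 14, 21), (6250, 14, 3), (6250, 17, 14), (6250, 17, 17), (6250, 17, 21), (6250, 17, 3), (6250, 21, 14), (6250, 21, 17), (6250, 21, 21), (6250, 21, 3), (6250, 3, 14), (6250, 3, 17), (6250, 3, 21), (6250, 3, 3)}
Filtering on pid > pid2 leaves {(2820, 10, 4), (2820, 15, 10), (2820, 15, 4), (2820, 39, 10), (2820, 39, 15), (2820, 39, 4), (6250, 14, 3), (6250, 17, 14), (6250, 17, 3), (6250, 21, 14), (6250, 21, 17), (6250, 21, 3)}.
π_{dist, pid, pid2} gives {(2820, 10, 4), (2820, 15, 10), (2820, 15, 4), (2820, 39, 10), (2820, 39, 15), (2820, 39, 4), (6250, 14, 3), (6250, 17, 14), (6250, 17, 3), (6250, 21, 14), (6250, 21, 17), (6250, 21, 3)}.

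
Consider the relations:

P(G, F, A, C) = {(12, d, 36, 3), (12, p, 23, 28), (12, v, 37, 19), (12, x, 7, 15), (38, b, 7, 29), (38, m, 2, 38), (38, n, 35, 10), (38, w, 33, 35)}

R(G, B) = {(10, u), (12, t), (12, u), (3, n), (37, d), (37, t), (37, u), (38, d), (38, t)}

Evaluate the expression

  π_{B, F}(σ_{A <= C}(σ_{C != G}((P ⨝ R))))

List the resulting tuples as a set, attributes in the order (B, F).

{(d, b), (d, w), (t, b), (t, p), (t, w), (t, x), (u, p), (u, x)}

P ⋈ R (natural join on G): {(12, d, 36, 3, t), (12, d, 36, 3, u), (12, p, 23, 28, t), (12, p, 23, 28, u), (12, v, 37, 19, t), (12, v, 37, 19, u), (12, x, 7, 15, t), (12, x, 7, 15, u), (38, b, 7, 29, d), (38, b, 7, 29, t), (38, m, 2, 38, d), (38, m, 2, 38, t), (38, n, 35, 10, d), (38, n, 35, 10, t), (38, w, 33, 35, d), (38, w, 33, 35, t)}
Apply σ_{C != G}; surviving tuples: {(12, d, 36, 3, t), (12, d, 36, 3, u), (12, p, 23, 28, t), (12, p, 23, 28, u), (12, v, 37, 19, t), (12, v, 37, 19, u), (12, x, 7, 15, t), (12, x, 7, 15, u), (38, b, 7, 29, d), (38, b, 7, 29, t), (38, n, 35, 10, d), (38, n, 35, 10, t), (38, w, 33, 35, d), (38, w, 33, 35, t)}
Apply σ_{A <= C}; surviving tuples: {(12, p, 23, 28, t), (12, p, 23, 28, u), (12, x, 7, 15, t), (12, x, 7, 15, u), (38, b, 7, 29, d), (38, b, 7, 29, t), (38, w, 33, 35, d), (38, w, 33, 35, t)}
Keep only column(s) B, F: {(d, b), (d, w), (t, b), (t, p), (t, w), (t, x), (u, p), (u, x)}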